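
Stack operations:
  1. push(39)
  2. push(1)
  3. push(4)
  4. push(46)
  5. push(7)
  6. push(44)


push(39) -> [39]
push(1) -> [39, 1]
push(4) -> [39, 1, 4]
push(46) -> [39, 1, 4, 46]
push(7) -> [39, 1, 4, 46, 7]
push(44) -> [39, 1, 4, 46, 7, 44]

Final stack: [39, 1, 4, 46, 7, 44]


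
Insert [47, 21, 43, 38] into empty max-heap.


Insert 47: [47]
Insert 21: [47, 21]
Insert 43: [47, 21, 43]
Insert 38: [47, 38, 43, 21]

Final heap: [47, 38, 43, 21]


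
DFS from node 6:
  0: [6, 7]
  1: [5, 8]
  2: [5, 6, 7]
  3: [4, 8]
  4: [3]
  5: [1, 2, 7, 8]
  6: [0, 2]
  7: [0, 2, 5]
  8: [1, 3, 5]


Visit 6, push [2, 0]
Visit 0, push [7]
Visit 7, push [5, 2]
Visit 2, push [5]
Visit 5, push [8, 1]
Visit 1, push [8]
Visit 8, push [3]
Visit 3, push [4]
Visit 4, push []

DFS order: [6, 0, 7, 2, 5, 1, 8, 3, 4]


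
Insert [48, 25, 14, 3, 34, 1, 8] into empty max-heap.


Insert 48: [48]
Insert 25: [48, 25]
Insert 14: [48, 25, 14]
Insert 3: [48, 25, 14, 3]
Insert 34: [48, 34, 14, 3, 25]
Insert 1: [48, 34, 14, 3, 25, 1]
Insert 8: [48, 34, 14, 3, 25, 1, 8]

Final heap: [48, 34, 14, 3, 25, 1, 8]


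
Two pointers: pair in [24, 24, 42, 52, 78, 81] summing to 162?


lo=0(24)+hi=5(81)=105
lo=1(24)+hi=5(81)=105
lo=2(42)+hi=5(81)=123
lo=3(52)+hi=5(81)=133
lo=4(78)+hi=5(81)=159

No pair found


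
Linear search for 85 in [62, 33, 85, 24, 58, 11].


i=0: 62!=85
i=1: 33!=85
i=2: 85==85 found!

Found at 2, 3 comps


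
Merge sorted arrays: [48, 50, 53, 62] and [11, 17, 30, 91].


Take 11 from B
Take 17 from B
Take 30 from B
Take 48 from A
Take 50 from A
Take 53 from A
Take 62 from A

Merged: [11, 17, 30, 48, 50, 53, 62, 91]


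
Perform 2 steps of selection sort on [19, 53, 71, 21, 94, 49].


Initial: [19, 53, 71, 21, 94, 49]
Step 1: min=19 at 0
  Swap: [19, 53, 71, 21, 94, 49]
Step 2: min=21 at 3
  Swap: [19, 21, 71, 53, 94, 49]

After 2 steps: [19, 21, 71, 53, 94, 49]


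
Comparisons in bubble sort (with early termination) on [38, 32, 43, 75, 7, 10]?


Algorithm: bubble sort (with early termination)
Input: [38, 32, 43, 75, 7, 10]
Sorted: [7, 10, 32, 38, 43, 75]

15


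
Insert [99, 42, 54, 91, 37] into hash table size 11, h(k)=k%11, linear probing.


Insert 99: h=0 -> slot 0
Insert 42: h=9 -> slot 9
Insert 54: h=10 -> slot 10
Insert 91: h=3 -> slot 3
Insert 37: h=4 -> slot 4

Table: [99, None, None, 91, 37, None, None, None, None, 42, 54]


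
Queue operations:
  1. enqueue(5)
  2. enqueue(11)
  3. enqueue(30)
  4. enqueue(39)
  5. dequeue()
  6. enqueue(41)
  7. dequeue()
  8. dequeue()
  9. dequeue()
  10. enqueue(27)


enqueue(5) -> [5]
enqueue(11) -> [5, 11]
enqueue(30) -> [5, 11, 30]
enqueue(39) -> [5, 11, 30, 39]
dequeue()->5, [11, 30, 39]
enqueue(41) -> [11, 30, 39, 41]
dequeue()->11, [30, 39, 41]
dequeue()->30, [39, 41]
dequeue()->39, [41]
enqueue(27) -> [41, 27]

Final queue: [41, 27]


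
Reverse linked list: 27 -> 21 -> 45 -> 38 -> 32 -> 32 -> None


Step 1: curr=27, set curr.next=prev(None) | reversed so far: 27
Step 2: curr=21, set curr.next=prev(27) | reversed so far: 21 -> 27
Step 3: curr=45, set curr.next=prev(21) | reversed so far: 45 -> 21 -> 27
Step 4: curr=38, set curr.next=prev(45) | reversed so far: 38 -> 45 -> 21 -> 27
Step 5: curr=32, set curr.next=prev(38) | reversed so far: 32 -> 38 -> 45 -> 21 -> 27
Step 6: curr=32, set curr.next=prev(32) | reversed so far: 32 -> 32 -> 38 -> 45 -> 21 -> 27

32 -> 32 -> 38 -> 45 -> 21 -> 27 -> None


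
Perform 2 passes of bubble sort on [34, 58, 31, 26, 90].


Initial: [34, 58, 31, 26, 90]
Pass 1: [34, 31, 26, 58, 90] (2 swaps)
Pass 2: [31, 26, 34, 58, 90] (2 swaps)

After 2 passes: [31, 26, 34, 58, 90]


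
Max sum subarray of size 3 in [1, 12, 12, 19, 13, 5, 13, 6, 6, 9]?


[0:3]: 25
[1:4]: 43
[2:5]: 44
[3:6]: 37
[4:7]: 31
[5:8]: 24
[6:9]: 25
[7:10]: 21

Max: 44 at [2:5]


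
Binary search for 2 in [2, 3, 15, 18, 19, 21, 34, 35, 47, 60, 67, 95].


Step 1: lo=0, hi=11, mid=5, val=21
Step 2: lo=0, hi=4, mid=2, val=15
Step 3: lo=0, hi=1, mid=0, val=2

Found at index 0


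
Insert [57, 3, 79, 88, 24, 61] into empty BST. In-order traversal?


Insert 57: root
Insert 3: L from 57
Insert 79: R from 57
Insert 88: R from 57 -> R from 79
Insert 24: L from 57 -> R from 3
Insert 61: R from 57 -> L from 79

In-order: [3, 24, 57, 61, 79, 88]


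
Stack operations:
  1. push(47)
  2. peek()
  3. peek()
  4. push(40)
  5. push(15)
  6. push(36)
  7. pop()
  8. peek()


push(47) -> [47]
peek()->47
peek()->47
push(40) -> [47, 40]
push(15) -> [47, 40, 15]
push(36) -> [47, 40, 15, 36]
pop()->36, [47, 40, 15]
peek()->15

Final stack: [47, 40, 15]


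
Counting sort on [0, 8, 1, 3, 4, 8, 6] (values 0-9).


Input: [0, 8, 1, 3, 4, 8, 6]
Counts: [1, 1, 0, 1, 1, 0, 1, 0, 2, 0]

Sorted: [0, 1, 3, 4, 6, 8, 8]


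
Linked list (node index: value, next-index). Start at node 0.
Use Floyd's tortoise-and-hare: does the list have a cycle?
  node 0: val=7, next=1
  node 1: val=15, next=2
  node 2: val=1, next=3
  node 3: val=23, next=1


Floyd's tortoise (slow, +1) and hare (fast, +2):
  init: slow=0, fast=0
  step 1: slow=1, fast=2
  step 2: slow=2, fast=1
  step 3: slow=3, fast=3
  slow == fast at node 3: cycle detected

Cycle: yes


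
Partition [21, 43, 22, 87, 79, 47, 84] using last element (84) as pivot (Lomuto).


Pivot: 84
  21 <= 84: advance i (no swap)
  43 <= 84: advance i (no swap)
  22 <= 84: advance i (no swap)
  79 <= 84: swap -> [21, 43, 22, 79, 87, 47, 84]
  47 <= 84: swap -> [21, 43, 22, 79, 47, 87, 84]
Place pivot at 5: [21, 43, 22, 79, 47, 84, 87]

Partitioned: [21, 43, 22, 79, 47, 84, 87]


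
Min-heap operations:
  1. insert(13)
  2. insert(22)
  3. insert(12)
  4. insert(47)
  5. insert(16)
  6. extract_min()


insert(13) -> [13]
insert(22) -> [13, 22]
insert(12) -> [12, 22, 13]
insert(47) -> [12, 22, 13, 47]
insert(16) -> [12, 16, 13, 47, 22]
extract_min()->12, [13, 16, 22, 47]

Final heap: [13, 16, 22, 47]


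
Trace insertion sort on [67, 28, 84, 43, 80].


Initial: [67, 28, 84, 43, 80]
Insert 28: [28, 67, 84, 43, 80]
Insert 84: [28, 67, 84, 43, 80]
Insert 43: [28, 43, 67, 84, 80]
Insert 80: [28, 43, 67, 80, 84]

Sorted: [28, 43, 67, 80, 84]


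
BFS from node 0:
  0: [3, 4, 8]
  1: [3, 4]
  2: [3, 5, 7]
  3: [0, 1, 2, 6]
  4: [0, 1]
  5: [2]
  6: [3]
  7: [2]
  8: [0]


Visit 0, enqueue [3, 4, 8]
Visit 3, enqueue [1, 2, 6]
Visit 4, enqueue []
Visit 8, enqueue []
Visit 1, enqueue []
Visit 2, enqueue [5, 7]
Visit 6, enqueue []
Visit 5, enqueue []
Visit 7, enqueue []

BFS order: [0, 3, 4, 8, 1, 2, 6, 5, 7]


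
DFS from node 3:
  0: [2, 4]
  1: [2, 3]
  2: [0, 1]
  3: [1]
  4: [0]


Visit 3, push [1]
Visit 1, push [2]
Visit 2, push [0]
Visit 0, push [4]
Visit 4, push []

DFS order: [3, 1, 2, 0, 4]


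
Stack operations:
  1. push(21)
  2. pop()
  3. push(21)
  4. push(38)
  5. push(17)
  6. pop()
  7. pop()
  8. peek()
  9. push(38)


push(21) -> [21]
pop()->21, []
push(21) -> [21]
push(38) -> [21, 38]
push(17) -> [21, 38, 17]
pop()->17, [21, 38]
pop()->38, [21]
peek()->21
push(38) -> [21, 38]

Final stack: [21, 38]


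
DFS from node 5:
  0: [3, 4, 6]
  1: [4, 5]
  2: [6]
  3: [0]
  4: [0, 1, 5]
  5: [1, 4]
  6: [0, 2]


Visit 5, push [4, 1]
Visit 1, push [4]
Visit 4, push [0]
Visit 0, push [6, 3]
Visit 3, push []
Visit 6, push [2]
Visit 2, push []

DFS order: [5, 1, 4, 0, 3, 6, 2]


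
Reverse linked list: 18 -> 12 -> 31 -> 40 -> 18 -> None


Step 1: curr=18, set curr.next=prev(None) | reversed so far: 18
Step 2: curr=12, set curr.next=prev(18) | reversed so far: 12 -> 18
Step 3: curr=31, set curr.next=prev(12) | reversed so far: 31 -> 12 -> 18
Step 4: curr=40, set curr.next=prev(31) | reversed so far: 40 -> 31 -> 12 -> 18
Step 5: curr=18, set curr.next=prev(40) | reversed so far: 18 -> 40 -> 31 -> 12 -> 18

18 -> 40 -> 31 -> 12 -> 18 -> None


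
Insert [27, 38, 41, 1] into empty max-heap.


Insert 27: [27]
Insert 38: [38, 27]
Insert 41: [41, 27, 38]
Insert 1: [41, 27, 38, 1]

Final heap: [41, 27, 38, 1]


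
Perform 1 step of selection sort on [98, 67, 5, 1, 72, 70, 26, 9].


Initial: [98, 67, 5, 1, 72, 70, 26, 9]
Step 1: min=1 at 3
  Swap: [1, 67, 5, 98, 72, 70, 26, 9]

After 1 step: [1, 67, 5, 98, 72, 70, 26, 9]


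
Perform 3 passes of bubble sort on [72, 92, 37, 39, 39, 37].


Initial: [72, 92, 37, 39, 39, 37]
Pass 1: [72, 37, 39, 39, 37, 92] (4 swaps)
Pass 2: [37, 39, 39, 37, 72, 92] (4 swaps)
Pass 3: [37, 39, 37, 39, 72, 92] (1 swaps)

After 3 passes: [37, 39, 37, 39, 72, 92]


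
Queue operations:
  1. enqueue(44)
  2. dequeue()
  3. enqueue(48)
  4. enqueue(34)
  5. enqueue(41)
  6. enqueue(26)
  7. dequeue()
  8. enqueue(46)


enqueue(44) -> [44]
dequeue()->44, []
enqueue(48) -> [48]
enqueue(34) -> [48, 34]
enqueue(41) -> [48, 34, 41]
enqueue(26) -> [48, 34, 41, 26]
dequeue()->48, [34, 41, 26]
enqueue(46) -> [34, 41, 26, 46]

Final queue: [34, 41, 26, 46]


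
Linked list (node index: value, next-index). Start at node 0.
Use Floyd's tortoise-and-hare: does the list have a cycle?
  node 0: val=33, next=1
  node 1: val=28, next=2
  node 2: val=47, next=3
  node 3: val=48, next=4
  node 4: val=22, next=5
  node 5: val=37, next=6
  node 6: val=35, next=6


Floyd's tortoise (slow, +1) and hare (fast, +2):
  init: slow=0, fast=0
  step 1: slow=1, fast=2
  step 2: slow=2, fast=4
  step 3: slow=3, fast=6
  step 4: slow=4, fast=6
  step 5: slow=5, fast=6
  step 6: slow=6, fast=6
  slow == fast at node 6: cycle detected

Cycle: yes


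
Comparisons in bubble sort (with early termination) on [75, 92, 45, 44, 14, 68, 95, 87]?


Algorithm: bubble sort (with early termination)
Input: [75, 92, 45, 44, 14, 68, 95, 87]
Sorted: [14, 44, 45, 68, 75, 87, 92, 95]

25


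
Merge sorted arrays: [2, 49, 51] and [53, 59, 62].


Take 2 from A
Take 49 from A
Take 51 from A

Merged: [2, 49, 51, 53, 59, 62]


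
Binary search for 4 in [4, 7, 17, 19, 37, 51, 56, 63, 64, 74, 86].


Step 1: lo=0, hi=10, mid=5, val=51
Step 2: lo=0, hi=4, mid=2, val=17
Step 3: lo=0, hi=1, mid=0, val=4

Found at index 0


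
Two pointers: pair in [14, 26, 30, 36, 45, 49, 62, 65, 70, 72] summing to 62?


lo=0(14)+hi=9(72)=86
lo=0(14)+hi=8(70)=84
lo=0(14)+hi=7(65)=79
lo=0(14)+hi=6(62)=76
lo=0(14)+hi=5(49)=63
lo=0(14)+hi=4(45)=59
lo=1(26)+hi=4(45)=71
lo=1(26)+hi=3(36)=62

Yes: 26+36=62


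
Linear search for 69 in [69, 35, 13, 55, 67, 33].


i=0: 69==69 found!

Found at 0, 1 comps


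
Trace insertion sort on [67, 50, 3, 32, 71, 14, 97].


Initial: [67, 50, 3, 32, 71, 14, 97]
Insert 50: [50, 67, 3, 32, 71, 14, 97]
Insert 3: [3, 50, 67, 32, 71, 14, 97]
Insert 32: [3, 32, 50, 67, 71, 14, 97]
Insert 71: [3, 32, 50, 67, 71, 14, 97]
Insert 14: [3, 14, 32, 50, 67, 71, 97]
Insert 97: [3, 14, 32, 50, 67, 71, 97]

Sorted: [3, 14, 32, 50, 67, 71, 97]


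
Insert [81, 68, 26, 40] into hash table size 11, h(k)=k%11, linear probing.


Insert 81: h=4 -> slot 4
Insert 68: h=2 -> slot 2
Insert 26: h=4, 1 probes -> slot 5
Insert 40: h=7 -> slot 7

Table: [None, None, 68, None, 81, 26, None, 40, None, None, None]


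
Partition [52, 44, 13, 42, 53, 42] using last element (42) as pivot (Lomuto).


Pivot: 42
  13 <= 42: swap -> [13, 44, 52, 42, 53, 42]
  42 <= 42: swap -> [13, 42, 52, 44, 53, 42]
Place pivot at 2: [13, 42, 42, 44, 53, 52]

Partitioned: [13, 42, 42, 44, 53, 52]


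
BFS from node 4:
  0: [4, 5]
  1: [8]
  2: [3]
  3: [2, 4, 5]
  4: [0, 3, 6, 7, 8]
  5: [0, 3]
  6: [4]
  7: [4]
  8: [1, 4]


Visit 4, enqueue [0, 3, 6, 7, 8]
Visit 0, enqueue [5]
Visit 3, enqueue [2]
Visit 6, enqueue []
Visit 7, enqueue []
Visit 8, enqueue [1]
Visit 5, enqueue []
Visit 2, enqueue []
Visit 1, enqueue []

BFS order: [4, 0, 3, 6, 7, 8, 5, 2, 1]


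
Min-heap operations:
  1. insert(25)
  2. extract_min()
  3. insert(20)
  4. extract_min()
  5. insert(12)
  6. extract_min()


insert(25) -> [25]
extract_min()->25, []
insert(20) -> [20]
extract_min()->20, []
insert(12) -> [12]
extract_min()->12, []

Final heap: []


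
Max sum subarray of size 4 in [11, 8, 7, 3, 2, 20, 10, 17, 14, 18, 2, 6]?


[0:4]: 29
[1:5]: 20
[2:6]: 32
[3:7]: 35
[4:8]: 49
[5:9]: 61
[6:10]: 59
[7:11]: 51
[8:12]: 40

Max: 61 at [5:9]


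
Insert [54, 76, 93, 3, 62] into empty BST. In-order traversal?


Insert 54: root
Insert 76: R from 54
Insert 93: R from 54 -> R from 76
Insert 3: L from 54
Insert 62: R from 54 -> L from 76

In-order: [3, 54, 62, 76, 93]


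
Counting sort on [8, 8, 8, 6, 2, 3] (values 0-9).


Input: [8, 8, 8, 6, 2, 3]
Counts: [0, 0, 1, 1, 0, 0, 1, 0, 3, 0]

Sorted: [2, 3, 6, 8, 8, 8]


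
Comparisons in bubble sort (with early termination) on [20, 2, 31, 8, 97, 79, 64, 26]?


Algorithm: bubble sort (with early termination)
Input: [20, 2, 31, 8, 97, 79, 64, 26]
Sorted: [2, 8, 20, 26, 31, 64, 79, 97]

25


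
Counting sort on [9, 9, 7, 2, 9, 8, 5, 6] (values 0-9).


Input: [9, 9, 7, 2, 9, 8, 5, 6]
Counts: [0, 0, 1, 0, 0, 1, 1, 1, 1, 3]

Sorted: [2, 5, 6, 7, 8, 9, 9, 9]


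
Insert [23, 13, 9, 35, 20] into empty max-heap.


Insert 23: [23]
Insert 13: [23, 13]
Insert 9: [23, 13, 9]
Insert 35: [35, 23, 9, 13]
Insert 20: [35, 23, 9, 13, 20]

Final heap: [35, 23, 9, 13, 20]


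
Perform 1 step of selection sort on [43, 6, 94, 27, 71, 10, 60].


Initial: [43, 6, 94, 27, 71, 10, 60]
Step 1: min=6 at 1
  Swap: [6, 43, 94, 27, 71, 10, 60]

After 1 step: [6, 43, 94, 27, 71, 10, 60]


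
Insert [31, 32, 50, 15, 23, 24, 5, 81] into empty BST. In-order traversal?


Insert 31: root
Insert 32: R from 31
Insert 50: R from 31 -> R from 32
Insert 15: L from 31
Insert 23: L from 31 -> R from 15
Insert 24: L from 31 -> R from 15 -> R from 23
Insert 5: L from 31 -> L from 15
Insert 81: R from 31 -> R from 32 -> R from 50

In-order: [5, 15, 23, 24, 31, 32, 50, 81]


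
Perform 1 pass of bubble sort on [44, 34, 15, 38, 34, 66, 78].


Initial: [44, 34, 15, 38, 34, 66, 78]
Pass 1: [34, 15, 38, 34, 44, 66, 78] (4 swaps)

After 1 pass: [34, 15, 38, 34, 44, 66, 78]


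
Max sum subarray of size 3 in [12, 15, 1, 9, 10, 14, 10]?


[0:3]: 28
[1:4]: 25
[2:5]: 20
[3:6]: 33
[4:7]: 34

Max: 34 at [4:7]


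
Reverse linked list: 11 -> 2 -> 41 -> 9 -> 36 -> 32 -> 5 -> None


Step 1: curr=11, set curr.next=prev(None) | reversed so far: 11
Step 2: curr=2, set curr.next=prev(11) | reversed so far: 2 -> 11
Step 3: curr=41, set curr.next=prev(2) | reversed so far: 41 -> 2 -> 11
Step 4: curr=9, set curr.next=prev(41) | reversed so far: 9 -> 41 -> 2 -> 11
Step 5: curr=36, set curr.next=prev(9) | reversed so far: 36 -> 9 -> 41 -> 2 -> 11
Step 6: curr=32, set curr.next=prev(36) | reversed so far: 32 -> 36 -> 9 -> 41 -> 2 -> 11
Step 7: curr=5, set curr.next=prev(32) | reversed so far: 5 -> 32 -> 36 -> 9 -> 41 -> 2 -> 11

5 -> 32 -> 36 -> 9 -> 41 -> 2 -> 11 -> None


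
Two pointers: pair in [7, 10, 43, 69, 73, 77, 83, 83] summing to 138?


lo=0(7)+hi=7(83)=90
lo=1(10)+hi=7(83)=93
lo=2(43)+hi=7(83)=126
lo=3(69)+hi=7(83)=152
lo=3(69)+hi=6(83)=152
lo=3(69)+hi=5(77)=146
lo=3(69)+hi=4(73)=142

No pair found


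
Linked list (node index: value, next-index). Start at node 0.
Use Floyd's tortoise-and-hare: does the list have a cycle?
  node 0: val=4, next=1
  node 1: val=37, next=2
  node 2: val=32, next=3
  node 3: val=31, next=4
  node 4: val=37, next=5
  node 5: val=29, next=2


Floyd's tortoise (slow, +1) and hare (fast, +2):
  init: slow=0, fast=0
  step 1: slow=1, fast=2
  step 2: slow=2, fast=4
  step 3: slow=3, fast=2
  step 4: slow=4, fast=4
  slow == fast at node 4: cycle detected

Cycle: yes


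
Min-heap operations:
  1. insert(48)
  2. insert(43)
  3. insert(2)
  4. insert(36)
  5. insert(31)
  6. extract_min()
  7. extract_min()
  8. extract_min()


insert(48) -> [48]
insert(43) -> [43, 48]
insert(2) -> [2, 48, 43]
insert(36) -> [2, 36, 43, 48]
insert(31) -> [2, 31, 43, 48, 36]
extract_min()->2, [31, 36, 43, 48]
extract_min()->31, [36, 48, 43]
extract_min()->36, [43, 48]

Final heap: [43, 48]


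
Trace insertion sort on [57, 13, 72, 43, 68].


Initial: [57, 13, 72, 43, 68]
Insert 13: [13, 57, 72, 43, 68]
Insert 72: [13, 57, 72, 43, 68]
Insert 43: [13, 43, 57, 72, 68]
Insert 68: [13, 43, 57, 68, 72]

Sorted: [13, 43, 57, 68, 72]


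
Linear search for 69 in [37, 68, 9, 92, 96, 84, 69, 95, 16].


i=0: 37!=69
i=1: 68!=69
i=2: 9!=69
i=3: 92!=69
i=4: 96!=69
i=5: 84!=69
i=6: 69==69 found!

Found at 6, 7 comps


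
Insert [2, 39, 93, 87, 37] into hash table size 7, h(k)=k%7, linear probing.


Insert 2: h=2 -> slot 2
Insert 39: h=4 -> slot 4
Insert 93: h=2, 1 probes -> slot 3
Insert 87: h=3, 2 probes -> slot 5
Insert 37: h=2, 4 probes -> slot 6

Table: [None, None, 2, 93, 39, 87, 37]


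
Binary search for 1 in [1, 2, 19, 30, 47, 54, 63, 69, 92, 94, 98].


Step 1: lo=0, hi=10, mid=5, val=54
Step 2: lo=0, hi=4, mid=2, val=19
Step 3: lo=0, hi=1, mid=0, val=1

Found at index 0


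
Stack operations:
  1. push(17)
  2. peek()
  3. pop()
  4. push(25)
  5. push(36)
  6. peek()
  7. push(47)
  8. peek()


push(17) -> [17]
peek()->17
pop()->17, []
push(25) -> [25]
push(36) -> [25, 36]
peek()->36
push(47) -> [25, 36, 47]
peek()->47

Final stack: [25, 36, 47]


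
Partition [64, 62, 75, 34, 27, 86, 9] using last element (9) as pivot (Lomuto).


Pivot: 9
Place pivot at 0: [9, 62, 75, 34, 27, 86, 64]

Partitioned: [9, 62, 75, 34, 27, 86, 64]


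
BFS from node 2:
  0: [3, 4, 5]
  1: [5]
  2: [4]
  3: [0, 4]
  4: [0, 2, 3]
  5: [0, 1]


Visit 2, enqueue [4]
Visit 4, enqueue [0, 3]
Visit 0, enqueue [5]
Visit 3, enqueue []
Visit 5, enqueue [1]
Visit 1, enqueue []

BFS order: [2, 4, 0, 3, 5, 1]


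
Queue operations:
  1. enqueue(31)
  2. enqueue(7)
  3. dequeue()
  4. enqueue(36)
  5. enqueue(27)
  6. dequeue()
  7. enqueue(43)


enqueue(31) -> [31]
enqueue(7) -> [31, 7]
dequeue()->31, [7]
enqueue(36) -> [7, 36]
enqueue(27) -> [7, 36, 27]
dequeue()->7, [36, 27]
enqueue(43) -> [36, 27, 43]

Final queue: [36, 27, 43]


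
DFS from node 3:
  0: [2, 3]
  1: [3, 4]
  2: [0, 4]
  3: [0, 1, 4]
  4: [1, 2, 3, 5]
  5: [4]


Visit 3, push [4, 1, 0]
Visit 0, push [2]
Visit 2, push [4]
Visit 4, push [5, 1]
Visit 1, push []
Visit 5, push []

DFS order: [3, 0, 2, 4, 1, 5]


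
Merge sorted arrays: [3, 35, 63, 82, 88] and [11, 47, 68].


Take 3 from A
Take 11 from B
Take 35 from A
Take 47 from B
Take 63 from A
Take 68 from B

Merged: [3, 11, 35, 47, 63, 68, 82, 88]


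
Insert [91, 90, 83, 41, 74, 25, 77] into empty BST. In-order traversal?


Insert 91: root
Insert 90: L from 91
Insert 83: L from 91 -> L from 90
Insert 41: L from 91 -> L from 90 -> L from 83
Insert 74: L from 91 -> L from 90 -> L from 83 -> R from 41
Insert 25: L from 91 -> L from 90 -> L from 83 -> L from 41
Insert 77: L from 91 -> L from 90 -> L from 83 -> R from 41 -> R from 74

In-order: [25, 41, 74, 77, 83, 90, 91]


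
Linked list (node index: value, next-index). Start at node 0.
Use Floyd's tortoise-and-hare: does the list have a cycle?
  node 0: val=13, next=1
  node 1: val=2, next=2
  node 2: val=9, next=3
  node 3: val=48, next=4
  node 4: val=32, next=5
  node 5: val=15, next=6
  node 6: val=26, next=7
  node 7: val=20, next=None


Floyd's tortoise (slow, +1) and hare (fast, +2):
  init: slow=0, fast=0
  step 1: slow=1, fast=2
  step 2: slow=2, fast=4
  step 3: slow=3, fast=6
  step 4: fast 6->7->None, no cycle

Cycle: no


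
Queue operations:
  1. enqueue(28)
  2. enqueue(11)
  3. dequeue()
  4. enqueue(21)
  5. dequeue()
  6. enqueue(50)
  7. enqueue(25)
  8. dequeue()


enqueue(28) -> [28]
enqueue(11) -> [28, 11]
dequeue()->28, [11]
enqueue(21) -> [11, 21]
dequeue()->11, [21]
enqueue(50) -> [21, 50]
enqueue(25) -> [21, 50, 25]
dequeue()->21, [50, 25]

Final queue: [50, 25]


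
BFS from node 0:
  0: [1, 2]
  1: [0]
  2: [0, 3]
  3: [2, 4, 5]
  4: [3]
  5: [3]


Visit 0, enqueue [1, 2]
Visit 1, enqueue []
Visit 2, enqueue [3]
Visit 3, enqueue [4, 5]
Visit 4, enqueue []
Visit 5, enqueue []

BFS order: [0, 1, 2, 3, 4, 5]


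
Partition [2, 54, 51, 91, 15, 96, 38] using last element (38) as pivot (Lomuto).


Pivot: 38
  2 <= 38: advance i (no swap)
  15 <= 38: swap -> [2, 15, 51, 91, 54, 96, 38]
Place pivot at 2: [2, 15, 38, 91, 54, 96, 51]

Partitioned: [2, 15, 38, 91, 54, 96, 51]


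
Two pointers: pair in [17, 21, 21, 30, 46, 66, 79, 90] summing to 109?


lo=0(17)+hi=7(90)=107
lo=1(21)+hi=7(90)=111
lo=1(21)+hi=6(79)=100
lo=2(21)+hi=6(79)=100
lo=3(30)+hi=6(79)=109

Yes: 30+79=109


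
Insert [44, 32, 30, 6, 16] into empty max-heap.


Insert 44: [44]
Insert 32: [44, 32]
Insert 30: [44, 32, 30]
Insert 6: [44, 32, 30, 6]
Insert 16: [44, 32, 30, 6, 16]

Final heap: [44, 32, 30, 6, 16]


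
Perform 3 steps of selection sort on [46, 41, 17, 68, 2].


Initial: [46, 41, 17, 68, 2]
Step 1: min=2 at 4
  Swap: [2, 41, 17, 68, 46]
Step 2: min=17 at 2
  Swap: [2, 17, 41, 68, 46]
Step 3: min=41 at 2
  Swap: [2, 17, 41, 68, 46]

After 3 steps: [2, 17, 41, 68, 46]


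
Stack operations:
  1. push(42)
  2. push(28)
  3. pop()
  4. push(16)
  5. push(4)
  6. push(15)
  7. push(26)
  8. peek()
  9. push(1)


push(42) -> [42]
push(28) -> [42, 28]
pop()->28, [42]
push(16) -> [42, 16]
push(4) -> [42, 16, 4]
push(15) -> [42, 16, 4, 15]
push(26) -> [42, 16, 4, 15, 26]
peek()->26
push(1) -> [42, 16, 4, 15, 26, 1]

Final stack: [42, 16, 4, 15, 26, 1]


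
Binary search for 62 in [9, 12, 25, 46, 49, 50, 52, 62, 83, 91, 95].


Step 1: lo=0, hi=10, mid=5, val=50
Step 2: lo=6, hi=10, mid=8, val=83
Step 3: lo=6, hi=7, mid=6, val=52
Step 4: lo=7, hi=7, mid=7, val=62

Found at index 7


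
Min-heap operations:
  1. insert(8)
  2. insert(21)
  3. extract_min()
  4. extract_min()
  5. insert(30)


insert(8) -> [8]
insert(21) -> [8, 21]
extract_min()->8, [21]
extract_min()->21, []
insert(30) -> [30]

Final heap: [30]


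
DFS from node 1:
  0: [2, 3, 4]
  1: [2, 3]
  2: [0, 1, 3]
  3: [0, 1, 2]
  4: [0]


Visit 1, push [3, 2]
Visit 2, push [3, 0]
Visit 0, push [4, 3]
Visit 3, push []
Visit 4, push []

DFS order: [1, 2, 0, 3, 4]


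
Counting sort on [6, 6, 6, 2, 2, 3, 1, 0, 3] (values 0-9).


Input: [6, 6, 6, 2, 2, 3, 1, 0, 3]
Counts: [1, 1, 2, 2, 0, 0, 3, 0, 0, 0]

Sorted: [0, 1, 2, 2, 3, 3, 6, 6, 6]


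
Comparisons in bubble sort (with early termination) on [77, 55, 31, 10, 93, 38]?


Algorithm: bubble sort (with early termination)
Input: [77, 55, 31, 10, 93, 38]
Sorted: [10, 31, 38, 55, 77, 93]

14


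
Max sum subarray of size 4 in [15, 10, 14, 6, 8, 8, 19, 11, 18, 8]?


[0:4]: 45
[1:5]: 38
[2:6]: 36
[3:7]: 41
[4:8]: 46
[5:9]: 56
[6:10]: 56

Max: 56 at [5:9]


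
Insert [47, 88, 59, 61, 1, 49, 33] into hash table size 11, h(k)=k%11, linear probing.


Insert 47: h=3 -> slot 3
Insert 88: h=0 -> slot 0
Insert 59: h=4 -> slot 4
Insert 61: h=6 -> slot 6
Insert 1: h=1 -> slot 1
Insert 49: h=5 -> slot 5
Insert 33: h=0, 2 probes -> slot 2

Table: [88, 1, 33, 47, 59, 49, 61, None, None, None, None]


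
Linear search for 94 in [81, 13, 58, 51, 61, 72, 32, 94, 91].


i=0: 81!=94
i=1: 13!=94
i=2: 58!=94
i=3: 51!=94
i=4: 61!=94
i=5: 72!=94
i=6: 32!=94
i=7: 94==94 found!

Found at 7, 8 comps


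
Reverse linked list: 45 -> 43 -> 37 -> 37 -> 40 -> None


Step 1: curr=45, set curr.next=prev(None) | reversed so far: 45
Step 2: curr=43, set curr.next=prev(45) | reversed so far: 43 -> 45
Step 3: curr=37, set curr.next=prev(43) | reversed so far: 37 -> 43 -> 45
Step 4: curr=37, set curr.next=prev(37) | reversed so far: 37 -> 37 -> 43 -> 45
Step 5: curr=40, set curr.next=prev(37) | reversed so far: 40 -> 37 -> 37 -> 43 -> 45

40 -> 37 -> 37 -> 43 -> 45 -> None


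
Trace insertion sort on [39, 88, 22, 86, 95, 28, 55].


Initial: [39, 88, 22, 86, 95, 28, 55]
Insert 88: [39, 88, 22, 86, 95, 28, 55]
Insert 22: [22, 39, 88, 86, 95, 28, 55]
Insert 86: [22, 39, 86, 88, 95, 28, 55]
Insert 95: [22, 39, 86, 88, 95, 28, 55]
Insert 28: [22, 28, 39, 86, 88, 95, 55]
Insert 55: [22, 28, 39, 55, 86, 88, 95]

Sorted: [22, 28, 39, 55, 86, 88, 95]


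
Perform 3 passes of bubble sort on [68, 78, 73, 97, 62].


Initial: [68, 78, 73, 97, 62]
Pass 1: [68, 73, 78, 62, 97] (2 swaps)
Pass 2: [68, 73, 62, 78, 97] (1 swaps)
Pass 3: [68, 62, 73, 78, 97] (1 swaps)

After 3 passes: [68, 62, 73, 78, 97]


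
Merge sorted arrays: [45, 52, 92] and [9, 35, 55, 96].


Take 9 from B
Take 35 from B
Take 45 from A
Take 52 from A
Take 55 from B
Take 92 from A

Merged: [9, 35, 45, 52, 55, 92, 96]


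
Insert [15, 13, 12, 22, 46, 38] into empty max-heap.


Insert 15: [15]
Insert 13: [15, 13]
Insert 12: [15, 13, 12]
Insert 22: [22, 15, 12, 13]
Insert 46: [46, 22, 12, 13, 15]
Insert 38: [46, 22, 38, 13, 15, 12]

Final heap: [46, 22, 38, 13, 15, 12]


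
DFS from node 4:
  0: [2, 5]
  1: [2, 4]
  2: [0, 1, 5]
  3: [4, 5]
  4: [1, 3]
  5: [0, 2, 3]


Visit 4, push [3, 1]
Visit 1, push [2]
Visit 2, push [5, 0]
Visit 0, push [5]
Visit 5, push [3]
Visit 3, push []

DFS order: [4, 1, 2, 0, 5, 3]


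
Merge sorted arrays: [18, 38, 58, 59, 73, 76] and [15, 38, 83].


Take 15 from B
Take 18 from A
Take 38 from A
Take 38 from B
Take 58 from A
Take 59 from A
Take 73 from A
Take 76 from A

Merged: [15, 18, 38, 38, 58, 59, 73, 76, 83]


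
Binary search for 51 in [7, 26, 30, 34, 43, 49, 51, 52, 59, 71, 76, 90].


Step 1: lo=0, hi=11, mid=5, val=49
Step 2: lo=6, hi=11, mid=8, val=59
Step 3: lo=6, hi=7, mid=6, val=51

Found at index 6


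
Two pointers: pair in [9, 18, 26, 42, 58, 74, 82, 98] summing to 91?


lo=0(9)+hi=7(98)=107
lo=0(9)+hi=6(82)=91

Yes: 9+82=91


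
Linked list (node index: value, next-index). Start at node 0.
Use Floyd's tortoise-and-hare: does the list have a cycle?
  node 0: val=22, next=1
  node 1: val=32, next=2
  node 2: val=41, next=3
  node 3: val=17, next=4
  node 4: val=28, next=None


Floyd's tortoise (slow, +1) and hare (fast, +2):
  init: slow=0, fast=0
  step 1: slow=1, fast=2
  step 2: slow=2, fast=4
  step 3: fast -> None, no cycle

Cycle: no


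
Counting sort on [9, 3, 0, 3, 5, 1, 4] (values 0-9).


Input: [9, 3, 0, 3, 5, 1, 4]
Counts: [1, 1, 0, 2, 1, 1, 0, 0, 0, 1]

Sorted: [0, 1, 3, 3, 4, 5, 9]


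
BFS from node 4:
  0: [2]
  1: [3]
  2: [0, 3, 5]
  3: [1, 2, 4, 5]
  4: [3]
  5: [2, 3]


Visit 4, enqueue [3]
Visit 3, enqueue [1, 2, 5]
Visit 1, enqueue []
Visit 2, enqueue [0]
Visit 5, enqueue []
Visit 0, enqueue []

BFS order: [4, 3, 1, 2, 5, 0]


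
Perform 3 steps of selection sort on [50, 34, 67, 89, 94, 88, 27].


Initial: [50, 34, 67, 89, 94, 88, 27]
Step 1: min=27 at 6
  Swap: [27, 34, 67, 89, 94, 88, 50]
Step 2: min=34 at 1
  Swap: [27, 34, 67, 89, 94, 88, 50]
Step 3: min=50 at 6
  Swap: [27, 34, 50, 89, 94, 88, 67]

After 3 steps: [27, 34, 50, 89, 94, 88, 67]


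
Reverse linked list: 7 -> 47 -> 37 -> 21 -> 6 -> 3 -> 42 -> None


Step 1: curr=7, set curr.next=prev(None) | reversed so far: 7
Step 2: curr=47, set curr.next=prev(7) | reversed so far: 47 -> 7
Step 3: curr=37, set curr.next=prev(47) | reversed so far: 37 -> 47 -> 7
Step 4: curr=21, set curr.next=prev(37) | reversed so far: 21 -> 37 -> 47 -> 7
Step 5: curr=6, set curr.next=prev(21) | reversed so far: 6 -> 21 -> 37 -> 47 -> 7
Step 6: curr=3, set curr.next=prev(6) | reversed so far: 3 -> 6 -> 21 -> 37 -> 47 -> 7
Step 7: curr=42, set curr.next=prev(3) | reversed so far: 42 -> 3 -> 6 -> 21 -> 37 -> 47 -> 7

42 -> 3 -> 6 -> 21 -> 37 -> 47 -> 7 -> None


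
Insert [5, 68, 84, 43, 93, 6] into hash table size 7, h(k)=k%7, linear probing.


Insert 5: h=5 -> slot 5
Insert 68: h=5, 1 probes -> slot 6
Insert 84: h=0 -> slot 0
Insert 43: h=1 -> slot 1
Insert 93: h=2 -> slot 2
Insert 6: h=6, 4 probes -> slot 3

Table: [84, 43, 93, 6, None, 5, 68]


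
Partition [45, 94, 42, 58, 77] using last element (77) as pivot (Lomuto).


Pivot: 77
  45 <= 77: advance i (no swap)
  42 <= 77: swap -> [45, 42, 94, 58, 77]
  58 <= 77: swap -> [45, 42, 58, 94, 77]
Place pivot at 3: [45, 42, 58, 77, 94]

Partitioned: [45, 42, 58, 77, 94]


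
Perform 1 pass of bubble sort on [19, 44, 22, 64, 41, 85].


Initial: [19, 44, 22, 64, 41, 85]
Pass 1: [19, 22, 44, 41, 64, 85] (2 swaps)

After 1 pass: [19, 22, 44, 41, 64, 85]


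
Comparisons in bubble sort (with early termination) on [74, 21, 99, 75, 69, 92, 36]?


Algorithm: bubble sort (with early termination)
Input: [74, 21, 99, 75, 69, 92, 36]
Sorted: [21, 36, 69, 74, 75, 92, 99]

21


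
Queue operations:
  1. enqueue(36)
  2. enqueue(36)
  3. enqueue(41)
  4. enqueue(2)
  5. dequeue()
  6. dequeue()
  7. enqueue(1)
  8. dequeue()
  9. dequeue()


enqueue(36) -> [36]
enqueue(36) -> [36, 36]
enqueue(41) -> [36, 36, 41]
enqueue(2) -> [36, 36, 41, 2]
dequeue()->36, [36, 41, 2]
dequeue()->36, [41, 2]
enqueue(1) -> [41, 2, 1]
dequeue()->41, [2, 1]
dequeue()->2, [1]

Final queue: [1]


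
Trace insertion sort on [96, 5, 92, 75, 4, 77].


Initial: [96, 5, 92, 75, 4, 77]
Insert 5: [5, 96, 92, 75, 4, 77]
Insert 92: [5, 92, 96, 75, 4, 77]
Insert 75: [5, 75, 92, 96, 4, 77]
Insert 4: [4, 5, 75, 92, 96, 77]
Insert 77: [4, 5, 75, 77, 92, 96]

Sorted: [4, 5, 75, 77, 92, 96]


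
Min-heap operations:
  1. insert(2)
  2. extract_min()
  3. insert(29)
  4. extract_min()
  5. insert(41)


insert(2) -> [2]
extract_min()->2, []
insert(29) -> [29]
extract_min()->29, []
insert(41) -> [41]

Final heap: [41]


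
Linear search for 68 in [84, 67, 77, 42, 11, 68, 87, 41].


i=0: 84!=68
i=1: 67!=68
i=2: 77!=68
i=3: 42!=68
i=4: 11!=68
i=5: 68==68 found!

Found at 5, 6 comps


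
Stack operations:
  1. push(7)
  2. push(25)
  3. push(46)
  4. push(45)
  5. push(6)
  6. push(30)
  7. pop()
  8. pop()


push(7) -> [7]
push(25) -> [7, 25]
push(46) -> [7, 25, 46]
push(45) -> [7, 25, 46, 45]
push(6) -> [7, 25, 46, 45, 6]
push(30) -> [7, 25, 46, 45, 6, 30]
pop()->30, [7, 25, 46, 45, 6]
pop()->6, [7, 25, 46, 45]

Final stack: [7, 25, 46, 45]


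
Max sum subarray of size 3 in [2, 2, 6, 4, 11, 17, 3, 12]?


[0:3]: 10
[1:4]: 12
[2:5]: 21
[3:6]: 32
[4:7]: 31
[5:8]: 32

Max: 32 at [3:6]


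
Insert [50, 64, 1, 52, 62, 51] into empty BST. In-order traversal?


Insert 50: root
Insert 64: R from 50
Insert 1: L from 50
Insert 52: R from 50 -> L from 64
Insert 62: R from 50 -> L from 64 -> R from 52
Insert 51: R from 50 -> L from 64 -> L from 52

In-order: [1, 50, 51, 52, 62, 64]


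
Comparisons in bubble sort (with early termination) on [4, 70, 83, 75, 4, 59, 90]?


Algorithm: bubble sort (with early termination)
Input: [4, 70, 83, 75, 4, 59, 90]
Sorted: [4, 4, 59, 70, 75, 83, 90]

18


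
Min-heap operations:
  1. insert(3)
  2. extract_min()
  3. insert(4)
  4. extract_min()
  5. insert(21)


insert(3) -> [3]
extract_min()->3, []
insert(4) -> [4]
extract_min()->4, []
insert(21) -> [21]

Final heap: [21]


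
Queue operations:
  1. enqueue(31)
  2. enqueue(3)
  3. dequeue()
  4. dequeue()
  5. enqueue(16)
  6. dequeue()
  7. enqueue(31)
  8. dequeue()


enqueue(31) -> [31]
enqueue(3) -> [31, 3]
dequeue()->31, [3]
dequeue()->3, []
enqueue(16) -> [16]
dequeue()->16, []
enqueue(31) -> [31]
dequeue()->31, []

Final queue: []


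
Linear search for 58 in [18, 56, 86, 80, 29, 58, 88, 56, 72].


i=0: 18!=58
i=1: 56!=58
i=2: 86!=58
i=3: 80!=58
i=4: 29!=58
i=5: 58==58 found!

Found at 5, 6 comps


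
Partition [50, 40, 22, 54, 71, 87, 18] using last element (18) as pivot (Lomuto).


Pivot: 18
Place pivot at 0: [18, 40, 22, 54, 71, 87, 50]

Partitioned: [18, 40, 22, 54, 71, 87, 50]


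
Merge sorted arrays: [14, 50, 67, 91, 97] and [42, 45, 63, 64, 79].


Take 14 from A
Take 42 from B
Take 45 from B
Take 50 from A
Take 63 from B
Take 64 from B
Take 67 from A
Take 79 from B

Merged: [14, 42, 45, 50, 63, 64, 67, 79, 91, 97]


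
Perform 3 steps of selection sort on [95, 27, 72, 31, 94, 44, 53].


Initial: [95, 27, 72, 31, 94, 44, 53]
Step 1: min=27 at 1
  Swap: [27, 95, 72, 31, 94, 44, 53]
Step 2: min=31 at 3
  Swap: [27, 31, 72, 95, 94, 44, 53]
Step 3: min=44 at 5
  Swap: [27, 31, 44, 95, 94, 72, 53]

After 3 steps: [27, 31, 44, 95, 94, 72, 53]


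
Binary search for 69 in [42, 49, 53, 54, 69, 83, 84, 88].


Step 1: lo=0, hi=7, mid=3, val=54
Step 2: lo=4, hi=7, mid=5, val=83
Step 3: lo=4, hi=4, mid=4, val=69

Found at index 4


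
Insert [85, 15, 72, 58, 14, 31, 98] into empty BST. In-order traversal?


Insert 85: root
Insert 15: L from 85
Insert 72: L from 85 -> R from 15
Insert 58: L from 85 -> R from 15 -> L from 72
Insert 14: L from 85 -> L from 15
Insert 31: L from 85 -> R from 15 -> L from 72 -> L from 58
Insert 98: R from 85

In-order: [14, 15, 31, 58, 72, 85, 98]


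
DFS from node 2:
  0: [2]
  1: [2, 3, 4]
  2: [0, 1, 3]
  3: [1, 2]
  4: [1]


Visit 2, push [3, 1, 0]
Visit 0, push []
Visit 1, push [4, 3]
Visit 3, push []
Visit 4, push []

DFS order: [2, 0, 1, 3, 4]


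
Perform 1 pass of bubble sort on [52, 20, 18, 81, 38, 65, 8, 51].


Initial: [52, 20, 18, 81, 38, 65, 8, 51]
Pass 1: [20, 18, 52, 38, 65, 8, 51, 81] (6 swaps)

After 1 pass: [20, 18, 52, 38, 65, 8, 51, 81]


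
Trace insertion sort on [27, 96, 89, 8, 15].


Initial: [27, 96, 89, 8, 15]
Insert 96: [27, 96, 89, 8, 15]
Insert 89: [27, 89, 96, 8, 15]
Insert 8: [8, 27, 89, 96, 15]
Insert 15: [8, 15, 27, 89, 96]

Sorted: [8, 15, 27, 89, 96]


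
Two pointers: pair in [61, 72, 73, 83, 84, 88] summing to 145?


lo=0(61)+hi=5(88)=149
lo=0(61)+hi=4(84)=145

Yes: 61+84=145


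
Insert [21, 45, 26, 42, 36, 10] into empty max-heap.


Insert 21: [21]
Insert 45: [45, 21]
Insert 26: [45, 21, 26]
Insert 42: [45, 42, 26, 21]
Insert 36: [45, 42, 26, 21, 36]
Insert 10: [45, 42, 26, 21, 36, 10]

Final heap: [45, 42, 26, 21, 36, 10]


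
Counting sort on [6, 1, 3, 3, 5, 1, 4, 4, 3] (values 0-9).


Input: [6, 1, 3, 3, 5, 1, 4, 4, 3]
Counts: [0, 2, 0, 3, 2, 1, 1, 0, 0, 0]

Sorted: [1, 1, 3, 3, 3, 4, 4, 5, 6]


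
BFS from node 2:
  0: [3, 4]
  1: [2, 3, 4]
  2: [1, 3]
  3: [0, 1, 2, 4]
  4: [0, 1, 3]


Visit 2, enqueue [1, 3]
Visit 1, enqueue [4]
Visit 3, enqueue [0]
Visit 4, enqueue []
Visit 0, enqueue []

BFS order: [2, 1, 3, 4, 0]


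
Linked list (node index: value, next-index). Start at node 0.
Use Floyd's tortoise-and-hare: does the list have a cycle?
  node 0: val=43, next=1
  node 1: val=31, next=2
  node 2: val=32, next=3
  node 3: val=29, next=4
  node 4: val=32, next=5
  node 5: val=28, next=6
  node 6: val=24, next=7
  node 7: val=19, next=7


Floyd's tortoise (slow, +1) and hare (fast, +2):
  init: slow=0, fast=0
  step 1: slow=1, fast=2
  step 2: slow=2, fast=4
  step 3: slow=3, fast=6
  step 4: slow=4, fast=7
  step 5: slow=5, fast=7
  step 6: slow=6, fast=7
  step 7: slow=7, fast=7
  slow == fast at node 7: cycle detected

Cycle: yes


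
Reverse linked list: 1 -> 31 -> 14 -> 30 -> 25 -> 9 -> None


Step 1: curr=1, set curr.next=prev(None) | reversed so far: 1
Step 2: curr=31, set curr.next=prev(1) | reversed so far: 31 -> 1
Step 3: curr=14, set curr.next=prev(31) | reversed so far: 14 -> 31 -> 1
Step 4: curr=30, set curr.next=prev(14) | reversed so far: 30 -> 14 -> 31 -> 1
Step 5: curr=25, set curr.next=prev(30) | reversed so far: 25 -> 30 -> 14 -> 31 -> 1
Step 6: curr=9, set curr.next=prev(25) | reversed so far: 9 -> 25 -> 30 -> 14 -> 31 -> 1

9 -> 25 -> 30 -> 14 -> 31 -> 1 -> None


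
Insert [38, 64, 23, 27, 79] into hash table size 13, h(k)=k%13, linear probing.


Insert 38: h=12 -> slot 12
Insert 64: h=12, 1 probes -> slot 0
Insert 23: h=10 -> slot 10
Insert 27: h=1 -> slot 1
Insert 79: h=1, 1 probes -> slot 2

Table: [64, 27, 79, None, None, None, None, None, None, None, 23, None, 38]


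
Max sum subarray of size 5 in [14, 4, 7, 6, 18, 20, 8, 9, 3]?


[0:5]: 49
[1:6]: 55
[2:7]: 59
[3:8]: 61
[4:9]: 58

Max: 61 at [3:8]


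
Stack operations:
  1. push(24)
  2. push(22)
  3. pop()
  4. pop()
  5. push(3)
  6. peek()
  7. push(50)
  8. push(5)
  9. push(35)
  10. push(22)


push(24) -> [24]
push(22) -> [24, 22]
pop()->22, [24]
pop()->24, []
push(3) -> [3]
peek()->3
push(50) -> [3, 50]
push(5) -> [3, 50, 5]
push(35) -> [3, 50, 5, 35]
push(22) -> [3, 50, 5, 35, 22]

Final stack: [3, 50, 5, 35, 22]


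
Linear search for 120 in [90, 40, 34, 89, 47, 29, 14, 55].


i=0: 90!=120
i=1: 40!=120
i=2: 34!=120
i=3: 89!=120
i=4: 47!=120
i=5: 29!=120
i=6: 14!=120
i=7: 55!=120

Not found, 8 comps


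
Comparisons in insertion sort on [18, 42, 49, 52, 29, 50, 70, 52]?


Algorithm: insertion sort
Input: [18, 42, 49, 52, 29, 50, 70, 52]
Sorted: [18, 29, 42, 49, 50, 52, 52, 70]

12


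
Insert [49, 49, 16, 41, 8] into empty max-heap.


Insert 49: [49]
Insert 49: [49, 49]
Insert 16: [49, 49, 16]
Insert 41: [49, 49, 16, 41]
Insert 8: [49, 49, 16, 41, 8]

Final heap: [49, 49, 16, 41, 8]


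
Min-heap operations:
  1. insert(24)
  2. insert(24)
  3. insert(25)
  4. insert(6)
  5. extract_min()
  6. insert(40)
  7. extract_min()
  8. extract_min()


insert(24) -> [24]
insert(24) -> [24, 24]
insert(25) -> [24, 24, 25]
insert(6) -> [6, 24, 25, 24]
extract_min()->6, [24, 24, 25]
insert(40) -> [24, 24, 25, 40]
extract_min()->24, [24, 40, 25]
extract_min()->24, [25, 40]

Final heap: [25, 40]


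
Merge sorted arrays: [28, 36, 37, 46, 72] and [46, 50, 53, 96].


Take 28 from A
Take 36 from A
Take 37 from A
Take 46 from A
Take 46 from B
Take 50 from B
Take 53 from B
Take 72 from A

Merged: [28, 36, 37, 46, 46, 50, 53, 72, 96]


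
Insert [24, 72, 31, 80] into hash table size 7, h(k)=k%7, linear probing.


Insert 24: h=3 -> slot 3
Insert 72: h=2 -> slot 2
Insert 31: h=3, 1 probes -> slot 4
Insert 80: h=3, 2 probes -> slot 5

Table: [None, None, 72, 24, 31, 80, None]


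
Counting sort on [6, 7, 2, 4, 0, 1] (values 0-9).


Input: [6, 7, 2, 4, 0, 1]
Counts: [1, 1, 1, 0, 1, 0, 1, 1, 0, 0]

Sorted: [0, 1, 2, 4, 6, 7]


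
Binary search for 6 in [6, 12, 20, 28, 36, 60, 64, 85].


Step 1: lo=0, hi=7, mid=3, val=28
Step 2: lo=0, hi=2, mid=1, val=12
Step 3: lo=0, hi=0, mid=0, val=6

Found at index 0


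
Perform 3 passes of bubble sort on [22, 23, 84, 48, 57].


Initial: [22, 23, 84, 48, 57]
Pass 1: [22, 23, 48, 57, 84] (2 swaps)
Pass 2: [22, 23, 48, 57, 84] (0 swaps)
Pass 3: [22, 23, 48, 57, 84] (0 swaps)

After 3 passes: [22, 23, 48, 57, 84]


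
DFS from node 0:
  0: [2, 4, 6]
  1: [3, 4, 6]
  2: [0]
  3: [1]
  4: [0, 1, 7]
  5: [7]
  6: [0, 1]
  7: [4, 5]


Visit 0, push [6, 4, 2]
Visit 2, push []
Visit 4, push [7, 1]
Visit 1, push [6, 3]
Visit 3, push []
Visit 6, push []
Visit 7, push [5]
Visit 5, push []

DFS order: [0, 2, 4, 1, 3, 6, 7, 5]


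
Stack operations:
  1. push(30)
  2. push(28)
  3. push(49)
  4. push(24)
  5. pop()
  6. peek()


push(30) -> [30]
push(28) -> [30, 28]
push(49) -> [30, 28, 49]
push(24) -> [30, 28, 49, 24]
pop()->24, [30, 28, 49]
peek()->49

Final stack: [30, 28, 49]


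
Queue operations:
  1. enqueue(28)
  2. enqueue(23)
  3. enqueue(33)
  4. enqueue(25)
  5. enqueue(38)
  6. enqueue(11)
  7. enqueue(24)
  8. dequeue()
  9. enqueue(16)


enqueue(28) -> [28]
enqueue(23) -> [28, 23]
enqueue(33) -> [28, 23, 33]
enqueue(25) -> [28, 23, 33, 25]
enqueue(38) -> [28, 23, 33, 25, 38]
enqueue(11) -> [28, 23, 33, 25, 38, 11]
enqueue(24) -> [28, 23, 33, 25, 38, 11, 24]
dequeue()->28, [23, 33, 25, 38, 11, 24]
enqueue(16) -> [23, 33, 25, 38, 11, 24, 16]

Final queue: [23, 33, 25, 38, 11, 24, 16]


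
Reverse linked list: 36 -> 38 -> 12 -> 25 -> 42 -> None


Step 1: curr=36, set curr.next=prev(None) | reversed so far: 36
Step 2: curr=38, set curr.next=prev(36) | reversed so far: 38 -> 36
Step 3: curr=12, set curr.next=prev(38) | reversed so far: 12 -> 38 -> 36
Step 4: curr=25, set curr.next=prev(12) | reversed so far: 25 -> 12 -> 38 -> 36
Step 5: curr=42, set curr.next=prev(25) | reversed so far: 42 -> 25 -> 12 -> 38 -> 36

42 -> 25 -> 12 -> 38 -> 36 -> None


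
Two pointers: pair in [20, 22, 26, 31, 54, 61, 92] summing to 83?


lo=0(20)+hi=6(92)=112
lo=0(20)+hi=5(61)=81
lo=1(22)+hi=5(61)=83

Yes: 22+61=83
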